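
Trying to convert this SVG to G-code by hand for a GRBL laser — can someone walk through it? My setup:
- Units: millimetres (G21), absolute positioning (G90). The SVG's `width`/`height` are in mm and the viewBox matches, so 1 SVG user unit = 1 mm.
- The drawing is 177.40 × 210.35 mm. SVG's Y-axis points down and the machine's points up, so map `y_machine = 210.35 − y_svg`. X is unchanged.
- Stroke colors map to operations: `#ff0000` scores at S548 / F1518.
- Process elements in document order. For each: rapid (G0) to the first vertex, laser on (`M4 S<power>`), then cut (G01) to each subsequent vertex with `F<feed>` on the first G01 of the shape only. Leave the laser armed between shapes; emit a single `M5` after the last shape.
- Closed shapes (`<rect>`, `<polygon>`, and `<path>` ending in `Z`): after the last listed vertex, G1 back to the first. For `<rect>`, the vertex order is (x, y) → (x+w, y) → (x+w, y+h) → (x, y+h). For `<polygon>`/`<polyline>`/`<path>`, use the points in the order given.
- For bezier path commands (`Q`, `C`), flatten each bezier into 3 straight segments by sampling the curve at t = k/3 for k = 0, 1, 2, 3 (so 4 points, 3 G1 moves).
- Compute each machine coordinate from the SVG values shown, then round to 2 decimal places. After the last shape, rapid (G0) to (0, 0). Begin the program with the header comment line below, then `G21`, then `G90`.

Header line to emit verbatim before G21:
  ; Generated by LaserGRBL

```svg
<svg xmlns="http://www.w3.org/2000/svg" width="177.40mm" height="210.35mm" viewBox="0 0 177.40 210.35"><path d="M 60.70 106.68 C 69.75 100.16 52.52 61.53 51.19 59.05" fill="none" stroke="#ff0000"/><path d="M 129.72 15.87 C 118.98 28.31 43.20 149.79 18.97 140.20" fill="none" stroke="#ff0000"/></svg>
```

; Generated by LaserGRBL
G21
G90
G0 X60.70 Y103.67
M4 S548
G01 X62.55 Y118.37 F1518
G01 X56.26 Y139.30
G01 X51.19 Y151.30
G0 X129.72 Y194.48
M4 S548
G01 X101.62 Y154.59 F1518
G01 X56.07 Y95.36
G01 X18.97 Y70.15
M5
G0 X0.00 Y0.00

1 u = 1 mm; y_m = 210.35 − y.

[1] `<path>` cubic bezier, #ff0000→score S548 F1518: (60.70,103.67) → (62.55,118.37) → (56.26,139.30) → (51.19,151.30)

[2] `<path>` cubic bezier, #ff0000→score S548 F1518: (129.72,194.48) → (101.62,154.59) → (56.07,95.36) → (18.97,70.15)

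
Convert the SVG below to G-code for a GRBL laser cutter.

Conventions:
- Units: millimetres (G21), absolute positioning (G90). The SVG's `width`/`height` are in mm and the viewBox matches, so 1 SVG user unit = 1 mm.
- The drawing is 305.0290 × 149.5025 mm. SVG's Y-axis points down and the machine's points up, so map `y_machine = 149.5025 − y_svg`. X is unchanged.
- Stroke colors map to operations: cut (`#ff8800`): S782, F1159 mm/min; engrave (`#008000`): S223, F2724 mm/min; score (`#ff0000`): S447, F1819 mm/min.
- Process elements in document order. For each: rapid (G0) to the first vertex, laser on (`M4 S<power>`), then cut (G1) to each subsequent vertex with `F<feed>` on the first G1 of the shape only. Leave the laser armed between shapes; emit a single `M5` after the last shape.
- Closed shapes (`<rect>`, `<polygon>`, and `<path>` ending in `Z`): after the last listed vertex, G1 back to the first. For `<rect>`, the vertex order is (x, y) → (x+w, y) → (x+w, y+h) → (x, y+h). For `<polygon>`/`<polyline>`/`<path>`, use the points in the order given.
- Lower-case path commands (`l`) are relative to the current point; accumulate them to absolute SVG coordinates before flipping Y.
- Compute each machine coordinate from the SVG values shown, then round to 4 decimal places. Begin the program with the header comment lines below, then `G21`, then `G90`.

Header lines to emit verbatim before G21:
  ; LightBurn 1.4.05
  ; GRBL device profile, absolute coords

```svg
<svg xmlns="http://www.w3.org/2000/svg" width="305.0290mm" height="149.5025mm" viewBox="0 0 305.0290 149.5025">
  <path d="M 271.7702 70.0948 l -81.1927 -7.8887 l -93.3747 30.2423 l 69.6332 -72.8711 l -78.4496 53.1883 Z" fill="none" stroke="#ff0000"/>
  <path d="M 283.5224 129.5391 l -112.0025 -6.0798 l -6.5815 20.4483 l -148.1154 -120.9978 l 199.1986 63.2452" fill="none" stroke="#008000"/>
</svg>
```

; LightBurn 1.4.05
; GRBL device profile, absolute coords
G21
G90
G0 X271.7702 Y79.4077
M4 S447
G1 X190.5775 Y87.2964 F1819
G1 X97.2028 Y57.0541
G1 X166.8360 Y129.9252
G1 X88.3864 Y76.7369
G1 X271.7702 Y79.4077
G0 X283.5224 Y19.9634
M4 S223
G1 X171.5199 Y26.0432 F2724
G1 X164.9384 Y5.5949
G1 X16.8230 Y126.5927
G1 X216.0216 Y63.3475
M5

1 u = 1 mm; y_m = 149.5025 − y.

[1] `<path>` closed polygon, #ff0000→score S447 F1819: (271.7702,79.4077) → (190.5775,87.2964) → (97.2028,57.0541) → (166.8360,129.9252) → (88.3864,76.7369) → (271.7702,79.4077) (closed)

[2] `<path>` open polyline, #008000→engrave S223 F2724: (283.5224,19.9634) → (171.5199,26.0432) → (164.9384,5.5949) → (16.8230,126.5927) → (216.0216,63.3475)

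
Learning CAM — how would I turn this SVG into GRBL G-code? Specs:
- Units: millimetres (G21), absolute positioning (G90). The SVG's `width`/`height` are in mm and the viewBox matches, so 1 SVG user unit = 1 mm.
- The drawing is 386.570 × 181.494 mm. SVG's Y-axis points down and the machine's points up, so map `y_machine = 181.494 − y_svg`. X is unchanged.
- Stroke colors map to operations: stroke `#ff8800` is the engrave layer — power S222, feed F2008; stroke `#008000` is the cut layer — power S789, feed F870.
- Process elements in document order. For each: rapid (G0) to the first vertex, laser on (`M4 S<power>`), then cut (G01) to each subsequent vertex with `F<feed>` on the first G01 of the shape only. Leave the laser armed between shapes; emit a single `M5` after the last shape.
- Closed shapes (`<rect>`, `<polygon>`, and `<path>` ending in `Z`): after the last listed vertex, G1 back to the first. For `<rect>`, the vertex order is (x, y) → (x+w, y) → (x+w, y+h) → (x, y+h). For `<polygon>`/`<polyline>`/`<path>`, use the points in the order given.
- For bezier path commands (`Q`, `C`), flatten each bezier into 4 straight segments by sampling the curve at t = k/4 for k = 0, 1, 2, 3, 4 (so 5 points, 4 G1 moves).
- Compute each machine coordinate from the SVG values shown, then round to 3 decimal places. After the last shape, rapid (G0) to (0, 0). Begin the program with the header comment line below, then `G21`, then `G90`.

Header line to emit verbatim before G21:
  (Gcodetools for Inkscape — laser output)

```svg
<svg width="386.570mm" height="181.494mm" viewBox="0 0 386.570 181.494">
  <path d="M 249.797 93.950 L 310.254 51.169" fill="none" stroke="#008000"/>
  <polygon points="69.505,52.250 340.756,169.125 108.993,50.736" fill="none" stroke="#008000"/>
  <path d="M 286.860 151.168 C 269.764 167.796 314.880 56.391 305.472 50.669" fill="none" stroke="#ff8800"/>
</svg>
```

Since the viewBox matches the mm dimensions, user units are millimetres directly. The only transform is the Y-flip y_m = 181.494 − y_svg.

Shape 1 is a line segment drawn with `<path>`. Its stroke #008000 means cut at S789, F870. After flipping Y the toolpath is (249.797,87.544) → (310.254,130.325).

Shape 2 is a closed polygon drawn with `<polygon>`. Its stroke #008000 means cut at S789, F870. After flipping Y the toolpath is (69.505,129.244) → (340.756,12.369) → (108.993,130.758) → (69.505,129.244), returning to the start.

Shape 3 is a cubic bezier drawn with `<path>`. Its stroke #ff8800 means engrave at S222, F2008. After flipping Y the toolpath is (286.860,30.326) → (283.879,38.209) → (293.283,72.194) → (304.129,110.370) → (305.472,130.825).

(Gcodetools for Inkscape — laser output)
G21
G90
G0 X249.797 Y87.544
M4 S789
G01 X310.254 Y130.325 F870
G0 X69.505 Y129.244
M4 S789
G01 X340.756 Y12.369 F870
G01 X108.993 Y130.758
G01 X69.505 Y129.244
G0 X286.860 Y30.326
M4 S222
G01 X283.879 Y38.209 F2008
G01 X293.283 Y72.194
G01 X304.129 Y110.370
G01 X305.472 Y130.825
M5
G0 X0.000 Y0.000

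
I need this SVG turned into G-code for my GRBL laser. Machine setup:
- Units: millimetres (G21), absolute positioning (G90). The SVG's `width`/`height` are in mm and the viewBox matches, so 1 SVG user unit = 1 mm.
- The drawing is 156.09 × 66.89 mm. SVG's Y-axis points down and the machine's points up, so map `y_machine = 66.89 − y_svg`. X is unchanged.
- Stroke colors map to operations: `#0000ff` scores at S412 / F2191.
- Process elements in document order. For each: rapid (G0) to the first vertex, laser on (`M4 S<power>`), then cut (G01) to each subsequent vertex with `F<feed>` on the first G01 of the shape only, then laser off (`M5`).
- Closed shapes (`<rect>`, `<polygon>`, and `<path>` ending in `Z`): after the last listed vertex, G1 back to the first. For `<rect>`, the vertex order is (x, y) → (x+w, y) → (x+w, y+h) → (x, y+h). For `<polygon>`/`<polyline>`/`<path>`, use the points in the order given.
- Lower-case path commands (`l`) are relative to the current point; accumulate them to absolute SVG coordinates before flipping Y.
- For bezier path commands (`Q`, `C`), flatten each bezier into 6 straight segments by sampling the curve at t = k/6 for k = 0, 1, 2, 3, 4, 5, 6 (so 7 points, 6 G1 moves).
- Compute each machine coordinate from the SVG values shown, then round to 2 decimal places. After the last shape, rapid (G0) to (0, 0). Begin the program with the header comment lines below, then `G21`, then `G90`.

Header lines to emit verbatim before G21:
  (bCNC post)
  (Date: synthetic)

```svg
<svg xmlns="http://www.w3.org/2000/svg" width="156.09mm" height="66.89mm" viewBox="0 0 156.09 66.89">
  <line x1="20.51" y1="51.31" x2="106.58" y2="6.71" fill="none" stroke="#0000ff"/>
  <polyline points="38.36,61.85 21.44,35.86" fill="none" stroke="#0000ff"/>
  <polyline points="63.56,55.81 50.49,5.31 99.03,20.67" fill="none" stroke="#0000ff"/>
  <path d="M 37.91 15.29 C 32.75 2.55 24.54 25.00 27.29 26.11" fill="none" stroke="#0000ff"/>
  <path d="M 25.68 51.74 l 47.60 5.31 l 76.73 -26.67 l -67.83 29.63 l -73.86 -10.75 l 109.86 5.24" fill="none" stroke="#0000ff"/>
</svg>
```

viewBox `0 0 156.09 66.89` with mm width/height → 1 unit = 1 mm. Flip: y_m = 66.89 − y_svg.

**Shape 1** — `<line>` line segment, stroke `#0000ff` → score (S412, F2191). Machine vertices: (20.51,15.58) → (106.58,60.18). Open path.

**Shape 2** — `<polyline>` line segment, stroke `#0000ff` → score (S412, F2191). Machine vertices: (38.36,5.04) → (21.44,31.03). Open path.

**Shape 3** — `<polyline>` open polyline, stroke `#0000ff` → score (S412, F2191). Machine vertices: (63.56,11.08) → (50.49,61.58) → (99.03,46.22). Open path.

**Shape 4** — `<path>` cubic bezier, stroke `#0000ff` → score (S412, F2191). Control points (SVG): P0=(37.91,15.29), P1=(32.75,2.55), P2=(24.54,25.00), P3=(27.29,26.11); sampled at t=k/6. Machine vertices: (37.91,51.60) → (35.14,55.30) → (32.25,54.70) → (29.63,51.38) → (27.67,46.91) → (26.76,42.85) → (27.29,40.78). Open path.

**Shape 5** — `<path>` open polyline, stroke `#0000ff` → score (S412, F2191). Machine vertices: (25.68,15.15) → (73.28,9.84) → (150.01,36.51) → (82.18,6.88) → (8.32,17.63) → (118.18,12.39). Open path.

(bCNC post)
(Date: synthetic)
G21
G90
G0 X20.51 Y15.58
M4 S412
G01 X106.58 Y60.18 F2191
M5
G0 X38.36 Y5.04
M4 S412
G01 X21.44 Y31.03 F2191
M5
G0 X63.56 Y11.08
M4 S412
G01 X50.49 Y61.58 F2191
G01 X99.03 Y46.22
M5
G0 X37.91 Y51.60
M4 S412
G01 X35.14 Y55.30 F2191
G01 X32.25 Y54.70
G01 X29.63 Y51.38
G01 X27.67 Y46.91
G01 X26.76 Y42.85
G01 X27.29 Y40.78
M5
G0 X25.68 Y15.15
M4 S412
G01 X73.28 Y9.84 F2191
G01 X150.01 Y36.51
G01 X82.18 Y6.88
G01 X8.32 Y17.63
G01 X118.18 Y12.39
M5
G0 X0.00 Y0.00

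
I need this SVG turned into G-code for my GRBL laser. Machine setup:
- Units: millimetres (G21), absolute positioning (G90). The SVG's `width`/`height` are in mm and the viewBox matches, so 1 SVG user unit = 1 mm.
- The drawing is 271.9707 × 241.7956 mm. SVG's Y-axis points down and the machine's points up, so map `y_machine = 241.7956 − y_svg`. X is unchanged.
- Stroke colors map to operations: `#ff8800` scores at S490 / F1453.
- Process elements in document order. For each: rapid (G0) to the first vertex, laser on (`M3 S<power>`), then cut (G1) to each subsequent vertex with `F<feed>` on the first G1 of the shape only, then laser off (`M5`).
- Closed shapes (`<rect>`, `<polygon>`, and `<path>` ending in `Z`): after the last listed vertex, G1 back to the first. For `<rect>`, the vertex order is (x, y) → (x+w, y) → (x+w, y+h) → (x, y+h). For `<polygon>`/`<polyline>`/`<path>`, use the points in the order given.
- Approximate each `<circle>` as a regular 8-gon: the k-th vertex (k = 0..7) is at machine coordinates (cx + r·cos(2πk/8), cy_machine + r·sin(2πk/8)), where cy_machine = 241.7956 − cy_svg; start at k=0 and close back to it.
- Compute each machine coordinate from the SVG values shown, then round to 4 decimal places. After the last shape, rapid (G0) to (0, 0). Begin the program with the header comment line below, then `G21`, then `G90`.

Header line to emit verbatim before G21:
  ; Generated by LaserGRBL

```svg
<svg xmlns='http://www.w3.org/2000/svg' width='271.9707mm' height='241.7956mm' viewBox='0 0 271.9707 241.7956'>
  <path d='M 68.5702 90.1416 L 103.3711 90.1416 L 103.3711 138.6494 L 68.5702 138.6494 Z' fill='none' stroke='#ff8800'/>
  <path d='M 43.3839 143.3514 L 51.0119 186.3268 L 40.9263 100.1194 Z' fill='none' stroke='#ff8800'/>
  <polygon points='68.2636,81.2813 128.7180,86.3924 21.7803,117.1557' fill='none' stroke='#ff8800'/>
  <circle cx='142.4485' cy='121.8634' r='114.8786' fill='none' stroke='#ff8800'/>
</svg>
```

; Generated by LaserGRBL
G21
G90
G0 X68.5702 Y151.6540
M3 S490
G1 X103.3711 Y151.6540 F1453
G1 X103.3711 Y103.1462
G1 X68.5702 Y103.1462
G1 X68.5702 Y151.6540
M5
G0 X43.3839 Y98.4442
M3 S490
G1 X51.0119 Y55.4688 F1453
G1 X40.9263 Y141.6762
G1 X43.3839 Y98.4442
M5
G0 X68.2636 Y160.5143
M3 S490
G1 X128.7180 Y155.4032 F1453
G1 X21.7803 Y124.6399
G1 X68.2636 Y160.5143
M5
G0 X257.3271 Y119.9322
M3 S490
G1 X223.6799 Y201.1636 F1453
G1 X142.4485 Y234.8108
G1 X61.2171 Y201.1636
G1 X27.5699 Y119.9322
G1 X61.2171 Y38.7008
G1 X142.4485 Y5.0536
G1 X223.6799 Y38.7008
G1 X257.3271 Y119.9322
M5
G0 X0.0000 Y0.0000

1 u = 1 mm; y_m = 241.7956 − y.

[1] `<path>` rectangle, #ff8800→score S490 F1453: (68.5702,151.6540) → (103.3711,151.6540) → (103.3711,103.1462) → (68.5702,103.1462) → (68.5702,151.6540) (closed)

[2] `<path>` closed polygon, #ff8800→score S490 F1453: (43.3839,98.4442) → (51.0119,55.4688) → (40.9263,141.6762) → (43.3839,98.4442) (closed)

[3] `<polygon>` closed polygon, #ff8800→score S490 F1453: (68.2636,160.5143) → (128.7180,155.4032) → (21.7803,124.6399) → (68.2636,160.5143) (closed)

[4] `<circle>` circle, #ff8800→score S490 F1453: (257.3271,119.9322) → (223.6799,201.1636) → (142.4485,234.8108) → (61.2171,201.1636) → (27.5699,119.9322) → (61.2171,38.7008) → (142.4485,5.0536) → (223.6799,38.7008) → (257.3271,119.9322) (closed)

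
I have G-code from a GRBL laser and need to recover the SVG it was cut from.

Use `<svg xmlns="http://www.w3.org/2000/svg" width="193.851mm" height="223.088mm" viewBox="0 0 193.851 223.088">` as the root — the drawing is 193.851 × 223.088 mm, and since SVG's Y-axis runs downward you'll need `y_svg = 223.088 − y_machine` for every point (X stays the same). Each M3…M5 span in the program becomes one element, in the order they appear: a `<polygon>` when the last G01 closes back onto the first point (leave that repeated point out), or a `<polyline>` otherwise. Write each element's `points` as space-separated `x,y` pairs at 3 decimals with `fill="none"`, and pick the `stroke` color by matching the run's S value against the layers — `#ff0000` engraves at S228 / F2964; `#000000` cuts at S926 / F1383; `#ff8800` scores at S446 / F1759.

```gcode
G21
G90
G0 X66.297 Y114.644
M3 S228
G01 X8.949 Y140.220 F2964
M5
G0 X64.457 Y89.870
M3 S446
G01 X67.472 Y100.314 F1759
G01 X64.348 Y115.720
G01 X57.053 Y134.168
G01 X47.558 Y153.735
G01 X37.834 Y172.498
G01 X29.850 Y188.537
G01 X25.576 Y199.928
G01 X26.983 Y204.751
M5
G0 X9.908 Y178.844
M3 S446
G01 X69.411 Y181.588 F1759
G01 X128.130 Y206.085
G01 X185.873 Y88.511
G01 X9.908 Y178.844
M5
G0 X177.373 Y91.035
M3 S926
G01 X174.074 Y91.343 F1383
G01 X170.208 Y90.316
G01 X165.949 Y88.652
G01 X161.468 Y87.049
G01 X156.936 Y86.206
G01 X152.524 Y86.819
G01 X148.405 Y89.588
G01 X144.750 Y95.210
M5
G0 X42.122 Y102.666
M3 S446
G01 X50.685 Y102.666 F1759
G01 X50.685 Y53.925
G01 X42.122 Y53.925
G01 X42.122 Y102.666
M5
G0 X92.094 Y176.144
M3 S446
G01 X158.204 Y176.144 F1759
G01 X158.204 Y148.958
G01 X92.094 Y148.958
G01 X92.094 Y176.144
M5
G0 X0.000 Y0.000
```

<svg xmlns="http://www.w3.org/2000/svg" width="193.851mm" height="223.088mm" viewBox="0 0 193.851 223.088">
  <polyline points="66.297,108.444 8.949,82.868" fill="none" stroke="#ff0000"/>
  <polyline points="64.457,133.218 67.472,122.774 64.348,107.368 57.053,88.920 47.558,69.353 37.834,50.590 29.850,34.551 25.576,23.160 26.983,18.337" fill="none" stroke="#ff8800"/>
  <polygon points="9.908,44.244 69.411,41.500 128.130,17.003 185.873,134.577" fill="none" stroke="#ff8800"/>
  <polyline points="177.373,132.053 174.074,131.745 170.208,132.772 165.949,134.436 161.468,136.039 156.936,136.882 152.524,136.269 148.405,133.500 144.750,127.878" fill="none" stroke="#000000"/>
  <polygon points="42.122,120.422 50.685,120.422 50.685,169.163 42.122,169.163" fill="none" stroke="#ff8800"/>
  <polygon points="92.094,46.944 158.204,46.944 158.204,74.130 92.094,74.130" fill="none" stroke="#ff8800"/>
</svg>

y_svg = 223.088 − y_m.

[1] S228→`#ff0000` (engrave); open run; points: 66.297,108.444 8.949,82.868

[2] S446→`#ff8800` (score); open run; points: 64.457,133.218 67.472,122.774 64.348,107.368 57.053,88.920 47.558,69.353 37.834,50.590 29.850,34.551 25.576,23.160 26.983,18.337

[3] S446→`#ff8800` (score); closed run; points: 9.908,44.244 69.411,41.500 128.130,17.003 185.873,134.577

[4] S926→`#000000` (cut); open run; points: 177.373,132.053 174.074,131.745 170.208,132.772 165.949,134.436 161.468,136.039 156.936,136.882 152.524,136.269 148.405,133.500 144.750,127.878

[5] S446→`#ff8800` (score); closed run; points: 42.122,120.422 50.685,120.422 50.685,169.163 42.122,169.163

[6] S446→`#ff8800` (score); closed run; points: 92.094,46.944 158.204,46.944 158.204,74.130 92.094,74.130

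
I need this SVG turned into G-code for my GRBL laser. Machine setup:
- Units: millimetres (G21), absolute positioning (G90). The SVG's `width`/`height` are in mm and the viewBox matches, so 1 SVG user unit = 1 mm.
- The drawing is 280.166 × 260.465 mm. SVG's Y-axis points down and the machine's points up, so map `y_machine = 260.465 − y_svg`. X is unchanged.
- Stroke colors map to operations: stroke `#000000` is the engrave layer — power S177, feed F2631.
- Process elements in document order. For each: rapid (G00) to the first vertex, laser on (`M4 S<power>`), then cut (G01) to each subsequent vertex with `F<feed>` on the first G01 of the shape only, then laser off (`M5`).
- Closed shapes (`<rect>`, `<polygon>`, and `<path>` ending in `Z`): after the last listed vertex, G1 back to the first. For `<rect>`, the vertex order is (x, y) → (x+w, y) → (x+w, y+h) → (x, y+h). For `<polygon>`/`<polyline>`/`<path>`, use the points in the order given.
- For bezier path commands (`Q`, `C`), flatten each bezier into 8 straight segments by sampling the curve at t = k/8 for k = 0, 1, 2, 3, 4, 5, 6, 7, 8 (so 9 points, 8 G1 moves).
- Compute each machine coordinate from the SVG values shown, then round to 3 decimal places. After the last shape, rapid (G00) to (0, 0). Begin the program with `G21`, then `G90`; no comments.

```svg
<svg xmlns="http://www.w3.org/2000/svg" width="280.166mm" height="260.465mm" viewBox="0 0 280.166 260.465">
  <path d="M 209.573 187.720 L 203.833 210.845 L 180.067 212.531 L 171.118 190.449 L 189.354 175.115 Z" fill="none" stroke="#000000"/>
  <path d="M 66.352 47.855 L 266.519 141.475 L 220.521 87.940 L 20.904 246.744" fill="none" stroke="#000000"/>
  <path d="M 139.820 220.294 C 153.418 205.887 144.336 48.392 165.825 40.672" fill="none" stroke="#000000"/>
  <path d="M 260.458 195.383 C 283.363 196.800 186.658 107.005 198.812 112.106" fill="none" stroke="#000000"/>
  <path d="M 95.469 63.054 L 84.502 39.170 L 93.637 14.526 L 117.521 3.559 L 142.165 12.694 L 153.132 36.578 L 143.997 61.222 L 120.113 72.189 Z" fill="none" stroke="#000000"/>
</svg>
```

G21
G90
G00 X209.573 Y72.745
M4 S177
G01 X203.833 Y49.620 F2631
G01 X180.067 Y47.934
G01 X171.118 Y70.016
G01 X189.354 Y85.350
G01 X209.573 Y72.745
M5
G00 X66.352 Y212.610
M4 S177
G01 X266.519 Y118.990 F2631
G01 X220.521 Y172.525
G01 X20.904 Y13.721
M5
G00 X139.820 Y40.171
M4 S177
G01 X143.960 Y51.709 F2631
G01 X146.598 Y73.229
G01 X148.358 Y101.300
G01 X149.863 Y132.490
G01 X151.739 Y163.366
G01 X154.608 Y190.496
G01 X159.096 Y210.449
G01 X165.825 Y219.793
M5
G00 X260.458 Y65.082
M4 S177
G01 X263.887 Y68.463 F2631
G01 X258.780 Y78.214
G01 X247.814 Y92.154
G01 X233.667 Y108.102
G01 X219.015 Y123.878
G01 X206.538 Y137.300
G01 X198.911 Y146.187
G01 X198.812 Y148.359
M5
G00 X95.469 Y197.411
M4 S177
G01 X84.502 Y221.295 F2631
G01 X93.637 Y245.939
G01 X117.521 Y256.906
G01 X142.165 Y247.771
G01 X153.132 Y223.887
G01 X143.997 Y199.243
G01 X120.113 Y188.276
G01 X95.469 Y197.411
M5
G00 X0.000 Y0.000

Since the viewBox matches the mm dimensions, user units are millimetres directly. The only transform is the Y-flip y_m = 260.465 − y_svg.

Shape 1 is a regular polygon drawn with `<path>`. Its stroke #000000 means engrave at S177, F2631. After flipping Y the toolpath is (209.573,72.745) → (203.833,49.620) → (180.067,47.934) → (171.118,70.016) → (189.354,85.350) → (209.573,72.745), returning to the start.

Shape 2 is a open polyline drawn with `<path>`. Its stroke #000000 means engrave at S177, F2631. After flipping Y the toolpath is (66.352,212.610) → (266.519,118.990) → (220.521,172.525) → (20.904,13.721).

Shape 3 is a cubic bezier drawn with `<path>`. Its stroke #000000 means engrave at S177, F2631. After flipping Y the toolpath is (139.820,40.171) → (143.960,51.709) → (146.598,73.229) → (148.358,101.300) → (149.863,132.490) → (151.739,163.366) → (154.608,190.496) → (159.096,210.449) → (165.825,219.793).

Shape 4 is a cubic bezier drawn with `<path>`. Its stroke #000000 means engrave at S177, F2631. After flipping Y the toolpath is (260.458,65.082) → (263.887,68.463) → (258.780,78.214) → (247.814,92.154) → (233.667,108.102) → (219.015,123.878) → (206.538,137.300) → (198.911,146.187) → (198.812,148.359).

Shape 5 is a regular polygon drawn with `<path>`. Its stroke #000000 means engrave at S177, F2631. After flipping Y the toolpath is (95.469,197.411) → (84.502,221.295) → (93.637,245.939) → (117.521,256.906) → (142.165,247.771) → (153.132,223.887) → (143.997,199.243) → (120.113,188.276) → (95.469,197.411), returning to the start.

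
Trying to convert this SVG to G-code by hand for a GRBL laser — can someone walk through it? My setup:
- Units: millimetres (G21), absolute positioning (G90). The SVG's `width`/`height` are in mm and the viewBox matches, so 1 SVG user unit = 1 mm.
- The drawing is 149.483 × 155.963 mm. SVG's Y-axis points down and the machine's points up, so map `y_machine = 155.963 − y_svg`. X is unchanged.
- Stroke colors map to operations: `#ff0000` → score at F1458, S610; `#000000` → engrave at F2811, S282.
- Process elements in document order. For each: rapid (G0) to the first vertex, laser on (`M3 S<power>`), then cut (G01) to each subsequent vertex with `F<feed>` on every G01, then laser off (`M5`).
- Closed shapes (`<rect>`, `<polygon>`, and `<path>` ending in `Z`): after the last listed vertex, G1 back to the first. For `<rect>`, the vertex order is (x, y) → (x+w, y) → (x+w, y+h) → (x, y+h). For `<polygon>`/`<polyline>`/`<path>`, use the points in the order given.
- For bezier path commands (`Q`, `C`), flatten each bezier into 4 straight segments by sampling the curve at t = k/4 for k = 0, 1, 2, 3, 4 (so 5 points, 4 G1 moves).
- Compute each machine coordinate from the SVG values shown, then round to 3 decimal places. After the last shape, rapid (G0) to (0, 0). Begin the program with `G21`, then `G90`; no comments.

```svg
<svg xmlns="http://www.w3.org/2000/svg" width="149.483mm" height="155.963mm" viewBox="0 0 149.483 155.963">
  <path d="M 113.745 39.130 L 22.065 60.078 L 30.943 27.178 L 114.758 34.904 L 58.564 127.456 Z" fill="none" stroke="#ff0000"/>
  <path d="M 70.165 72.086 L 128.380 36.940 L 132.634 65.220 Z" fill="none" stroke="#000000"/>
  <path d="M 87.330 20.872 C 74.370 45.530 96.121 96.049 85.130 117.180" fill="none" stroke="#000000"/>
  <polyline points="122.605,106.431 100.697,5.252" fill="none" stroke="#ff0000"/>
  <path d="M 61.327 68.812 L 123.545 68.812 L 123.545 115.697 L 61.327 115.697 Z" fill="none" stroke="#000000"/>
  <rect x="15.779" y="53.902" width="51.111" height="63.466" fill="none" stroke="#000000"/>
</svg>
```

viewBox `0 0 149.483 155.963` with mm width/height → 1 unit = 1 mm. Flip: y_m = 155.963 − y_svg.

**Shape 1** — `<path>` closed polygon, stroke `#ff0000` → score (S610, F1458). Machine vertices: (113.745,116.833) → (22.065,95.885) → (30.943,128.785) → (114.758,121.059) → (58.564,28.507) → (113.745,116.833). Closed: final G1 returns to the first vertex.

**Shape 2** — `<path>` closed polygon, stroke `#000000` → engrave (S282, F2811). Machine vertices: (70.165,83.877) → (128.380,119.023) → (132.634,90.743) → (70.165,83.877). Closed: final G1 returns to the first vertex.

**Shape 3** — `<path>` cubic bezier, stroke `#000000` → engrave (S282, F2811). Control points (SVG): P0=(87.330,20.872), P1=(74.370,45.530), P2=(96.121,96.049), P3=(85.130,117.180); sampled at t=k/4. Machine vertices: (87.330,135.091) → (83.064,112.612) → (85.492,85.614) → (88.288,59.278) → (85.130,38.783). Open path.

**Shape 4** — `<polyline>` line segment, stroke `#ff0000` → score (S610, F1458). Machine vertices: (122.605,49.532) → (100.697,150.711). Open path.

**Shape 5** — `<path>` rectangle, stroke `#000000` → engrave (S282, F2811). Machine vertices: (61.327,87.151) → (123.545,87.151) → (123.545,40.266) → (61.327,40.266) → (61.327,87.151). Closed: final G1 returns to the first vertex.

**Shape 6** — `<rect>` rectangle, stroke `#000000` → engrave (S282, F2811). Machine vertices: (15.779,102.061) → (66.890,102.061) → (66.890,38.595) → (15.779,38.595) → (15.779,102.061). Closed: final G1 returns to the first vertex.

G21
G90
G0 X113.745 Y116.833
M3 S610
G01 X22.065 Y95.885 F1458
G01 X30.943 Y128.785 F1458
G01 X114.758 Y121.059 F1458
G01 X58.564 Y28.507 F1458
G01 X113.745 Y116.833 F1458
M5
G0 X70.165 Y83.877
M3 S282
G01 X128.380 Y119.023 F2811
G01 X132.634 Y90.743 F2811
G01 X70.165 Y83.877 F2811
M5
G0 X87.330 Y135.091
M3 S282
G01 X83.064 Y112.612 F2811
G01 X85.492 Y85.614 F2811
G01 X88.288 Y59.278 F2811
G01 X85.130 Y38.783 F2811
M5
G0 X122.605 Y49.532
M3 S610
G01 X100.697 Y150.711 F1458
M5
G0 X61.327 Y87.151
M3 S282
G01 X123.545 Y87.151 F2811
G01 X123.545 Y40.266 F2811
G01 X61.327 Y40.266 F2811
G01 X61.327 Y87.151 F2811
M5
G0 X15.779 Y102.061
M3 S282
G01 X66.890 Y102.061 F2811
G01 X66.890 Y38.595 F2811
G01 X15.779 Y38.595 F2811
G01 X15.779 Y102.061 F2811
M5
G0 X0.000 Y0.000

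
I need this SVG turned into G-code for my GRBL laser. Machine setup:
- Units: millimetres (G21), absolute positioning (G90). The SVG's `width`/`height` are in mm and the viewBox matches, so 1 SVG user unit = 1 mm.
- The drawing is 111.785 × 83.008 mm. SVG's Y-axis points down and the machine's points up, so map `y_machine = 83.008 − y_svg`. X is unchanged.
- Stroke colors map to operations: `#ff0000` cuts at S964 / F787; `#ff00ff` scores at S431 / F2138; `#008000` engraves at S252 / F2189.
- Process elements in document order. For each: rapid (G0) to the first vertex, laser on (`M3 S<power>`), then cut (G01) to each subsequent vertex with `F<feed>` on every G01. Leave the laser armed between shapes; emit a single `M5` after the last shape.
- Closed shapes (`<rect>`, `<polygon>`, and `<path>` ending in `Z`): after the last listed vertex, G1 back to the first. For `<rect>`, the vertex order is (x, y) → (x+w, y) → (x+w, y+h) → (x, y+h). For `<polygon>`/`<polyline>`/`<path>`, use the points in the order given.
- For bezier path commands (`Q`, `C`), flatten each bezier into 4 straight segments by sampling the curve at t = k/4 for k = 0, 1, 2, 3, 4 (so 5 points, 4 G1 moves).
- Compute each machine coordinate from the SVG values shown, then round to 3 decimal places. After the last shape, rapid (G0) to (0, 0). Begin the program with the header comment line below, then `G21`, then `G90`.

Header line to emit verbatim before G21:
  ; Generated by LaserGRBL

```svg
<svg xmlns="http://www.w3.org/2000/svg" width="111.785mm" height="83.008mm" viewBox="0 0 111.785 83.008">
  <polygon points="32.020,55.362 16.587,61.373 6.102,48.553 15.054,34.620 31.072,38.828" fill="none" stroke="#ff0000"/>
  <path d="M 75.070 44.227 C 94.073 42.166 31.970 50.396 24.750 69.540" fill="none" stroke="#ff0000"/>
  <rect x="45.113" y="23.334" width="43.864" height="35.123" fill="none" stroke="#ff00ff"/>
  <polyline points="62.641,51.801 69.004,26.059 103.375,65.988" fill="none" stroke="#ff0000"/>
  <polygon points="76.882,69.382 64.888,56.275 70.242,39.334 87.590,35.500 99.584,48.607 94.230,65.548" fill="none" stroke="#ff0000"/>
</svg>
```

viewBox `0 0 111.785 83.008` with mm width/height → 1 unit = 1 mm. Flip: y_m = 83.008 − y_svg.

**Shape 1** — `<polygon>` regular polygon, stroke `#ff0000` → cut (S964, F787). Machine vertices: (32.020,27.646) → (16.587,21.635) → (6.102,34.455) → (15.054,48.388) → (31.072,44.180) → (32.020,27.646). Closed: final G1 returns to the first vertex.

**Shape 2** — `<path>` cubic bezier, stroke `#ff0000` → cut (S964, F787). Control points (SVG): P0=(75.070,44.227), P1=(94.073,42.166), P2=(31.970,50.396), P3=(24.750,69.540); sampled at t=k/4. Machine vertices: (75.070,38.781) → (76.240,38.387) → (59.744,34.076) → (38.331,25.789) → (24.750,13.468). Open path.

**Shape 3** — `<rect>` rectangle, stroke `#ff00ff` → score (S431, F2138). Machine vertices: (45.113,59.674) → (88.977,59.674) → (88.977,24.551) → (45.113,24.551) → (45.113,59.674). Closed: final G1 returns to the first vertex.

**Shape 4** — `<polyline>` open polyline, stroke `#ff0000` → cut (S964, F787). Machine vertices: (62.641,31.207) → (69.004,56.949) → (103.375,17.020). Open path.

**Shape 5** — `<polygon>` regular polygon, stroke `#ff0000` → cut (S964, F787). Machine vertices: (76.882,13.626) → (64.888,26.733) → (70.242,43.674) → (87.590,47.508) → (99.584,34.401) → (94.230,17.460) → (76.882,13.626). Closed: final G1 returns to the first vertex.

; Generated by LaserGRBL
G21
G90
G0 X32.020 Y27.646
M3 S964
G01 X16.587 Y21.635 F787
G01 X6.102 Y34.455 F787
G01 X15.054 Y48.388 F787
G01 X31.072 Y44.180 F787
G01 X32.020 Y27.646 F787
G0 X75.070 Y38.781
M3 S964
G01 X76.240 Y38.387 F787
G01 X59.744 Y34.076 F787
G01 X38.331 Y25.789 F787
G01 X24.750 Y13.468 F787
G0 X45.113 Y59.674
M3 S431
G01 X88.977 Y59.674 F2138
G01 X88.977 Y24.551 F2138
G01 X45.113 Y24.551 F2138
G01 X45.113 Y59.674 F2138
G0 X62.641 Y31.207
M3 S964
G01 X69.004 Y56.949 F787
G01 X103.375 Y17.020 F787
G0 X76.882 Y13.626
M3 S964
G01 X64.888 Y26.733 F787
G01 X70.242 Y43.674 F787
G01 X87.590 Y47.508 F787
G01 X99.584 Y34.401 F787
G01 X94.230 Y17.460 F787
G01 X76.882 Y13.626 F787
M5
G0 X0.000 Y0.000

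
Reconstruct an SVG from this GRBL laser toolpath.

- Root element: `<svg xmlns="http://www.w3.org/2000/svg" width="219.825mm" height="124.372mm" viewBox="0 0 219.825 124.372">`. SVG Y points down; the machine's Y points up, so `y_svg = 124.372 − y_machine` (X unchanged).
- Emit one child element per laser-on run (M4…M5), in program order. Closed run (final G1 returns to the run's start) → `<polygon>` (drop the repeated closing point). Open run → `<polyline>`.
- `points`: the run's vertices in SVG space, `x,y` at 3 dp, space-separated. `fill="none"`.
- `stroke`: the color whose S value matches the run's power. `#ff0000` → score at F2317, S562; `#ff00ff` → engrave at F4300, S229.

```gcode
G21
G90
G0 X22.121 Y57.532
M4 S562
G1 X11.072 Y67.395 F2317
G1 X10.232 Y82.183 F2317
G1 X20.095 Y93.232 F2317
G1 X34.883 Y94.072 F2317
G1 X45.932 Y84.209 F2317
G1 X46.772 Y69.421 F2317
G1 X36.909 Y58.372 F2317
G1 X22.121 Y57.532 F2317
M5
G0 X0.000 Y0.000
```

Machine Y-up, SVG Y-down with viewBox height 124.372, so y_svg = 124.372 − y_machine; X carries over. Every run uses S562, so all elements get stroke `#ff0000` (score).

Run 1: The run returns to its start, so emit a `<polygon>` with points (Y-flipped): 22.121,66.840 11.072,56.977 10.232,42.189 20.095,31.140 34.883,30.300 45.932,40.163 46.772,54.951 36.909,66.000.

<svg xmlns="http://www.w3.org/2000/svg" width="219.825mm" height="124.372mm" viewBox="0 0 219.825 124.372">
  <polygon points="22.121,66.840 11.072,56.977 10.232,42.189 20.095,31.140 34.883,30.300 45.932,40.163 46.772,54.951 36.909,66.000" fill="none" stroke="#ff0000"/>
</svg>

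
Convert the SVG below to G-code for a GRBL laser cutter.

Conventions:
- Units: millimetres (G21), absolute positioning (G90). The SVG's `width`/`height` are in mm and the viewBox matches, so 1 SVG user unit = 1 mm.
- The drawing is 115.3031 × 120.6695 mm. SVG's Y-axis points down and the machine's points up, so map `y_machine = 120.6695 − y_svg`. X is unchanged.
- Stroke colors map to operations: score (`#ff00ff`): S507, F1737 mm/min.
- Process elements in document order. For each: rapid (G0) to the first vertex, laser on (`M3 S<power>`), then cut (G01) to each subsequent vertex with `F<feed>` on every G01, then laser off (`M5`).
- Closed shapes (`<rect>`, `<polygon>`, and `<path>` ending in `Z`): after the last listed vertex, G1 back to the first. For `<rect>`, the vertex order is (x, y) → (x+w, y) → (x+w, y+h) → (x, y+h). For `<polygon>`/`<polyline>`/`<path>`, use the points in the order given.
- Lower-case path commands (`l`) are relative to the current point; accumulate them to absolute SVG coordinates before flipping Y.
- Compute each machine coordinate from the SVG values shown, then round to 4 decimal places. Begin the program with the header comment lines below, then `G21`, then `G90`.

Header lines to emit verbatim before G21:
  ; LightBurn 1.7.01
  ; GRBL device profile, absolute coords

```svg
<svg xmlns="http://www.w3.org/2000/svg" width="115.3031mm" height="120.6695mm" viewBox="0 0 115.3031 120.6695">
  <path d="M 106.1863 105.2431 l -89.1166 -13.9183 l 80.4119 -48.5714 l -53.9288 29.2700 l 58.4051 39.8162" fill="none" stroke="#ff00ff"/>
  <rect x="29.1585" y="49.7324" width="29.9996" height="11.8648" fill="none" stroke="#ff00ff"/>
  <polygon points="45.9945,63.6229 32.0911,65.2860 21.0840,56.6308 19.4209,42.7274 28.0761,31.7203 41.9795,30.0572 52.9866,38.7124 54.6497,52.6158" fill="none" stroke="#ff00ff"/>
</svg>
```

viewBox `0 0 115.3031 120.6695` with mm width/height → 1 unit = 1 mm. Flip: y_m = 120.6695 − y_svg.

**Shape 1** — `<path>` open polyline, stroke `#ff00ff` → score (S507, F1737). Machine vertices: (106.1863,15.4264) → (17.0697,29.3447) → (97.4816,77.9161) → (43.5528,48.6461) → (101.9579,8.8299). Open path.

**Shape 2** — `<rect>` rectangle, stroke `#ff00ff` → score (S507, F1737). Machine vertices: (29.1585,70.9371) → (59.1581,70.9371) → (59.1581,59.0723) → (29.1585,59.0723) → (29.1585,70.9371). Closed: final G1 returns to the first vertex.

**Shape 3** — `<polygon>` regular polygon, stroke `#ff00ff` → score (S507, F1737). Machine vertices: (45.9945,57.0466) → (32.0911,55.3835) → (21.0840,64.0387) → (19.4209,77.9421) → (28.0761,88.9492) → (41.9795,90.6123) → (52.9866,81.9571) → (54.6497,68.0537) → (45.9945,57.0466). Closed: final G1 returns to the first vertex.

; LightBurn 1.7.01
; GRBL device profile, absolute coords
G21
G90
G0 X106.1863 Y15.4264
M3 S507
G01 X17.0697 Y29.3447 F1737
G01 X97.4816 Y77.9161 F1737
G01 X43.5528 Y48.6461 F1737
G01 X101.9579 Y8.8299 F1737
M5
G0 X29.1585 Y70.9371
M3 S507
G01 X59.1581 Y70.9371 F1737
G01 X59.1581 Y59.0723 F1737
G01 X29.1585 Y59.0723 F1737
G01 X29.1585 Y70.9371 F1737
M5
G0 X45.9945 Y57.0466
M3 S507
G01 X32.0911 Y55.3835 F1737
G01 X21.0840 Y64.0387 F1737
G01 X19.4209 Y77.9421 F1737
G01 X28.0761 Y88.9492 F1737
G01 X41.9795 Y90.6123 F1737
G01 X52.9866 Y81.9571 F1737
G01 X54.6497 Y68.0537 F1737
G01 X45.9945 Y57.0466 F1737
M5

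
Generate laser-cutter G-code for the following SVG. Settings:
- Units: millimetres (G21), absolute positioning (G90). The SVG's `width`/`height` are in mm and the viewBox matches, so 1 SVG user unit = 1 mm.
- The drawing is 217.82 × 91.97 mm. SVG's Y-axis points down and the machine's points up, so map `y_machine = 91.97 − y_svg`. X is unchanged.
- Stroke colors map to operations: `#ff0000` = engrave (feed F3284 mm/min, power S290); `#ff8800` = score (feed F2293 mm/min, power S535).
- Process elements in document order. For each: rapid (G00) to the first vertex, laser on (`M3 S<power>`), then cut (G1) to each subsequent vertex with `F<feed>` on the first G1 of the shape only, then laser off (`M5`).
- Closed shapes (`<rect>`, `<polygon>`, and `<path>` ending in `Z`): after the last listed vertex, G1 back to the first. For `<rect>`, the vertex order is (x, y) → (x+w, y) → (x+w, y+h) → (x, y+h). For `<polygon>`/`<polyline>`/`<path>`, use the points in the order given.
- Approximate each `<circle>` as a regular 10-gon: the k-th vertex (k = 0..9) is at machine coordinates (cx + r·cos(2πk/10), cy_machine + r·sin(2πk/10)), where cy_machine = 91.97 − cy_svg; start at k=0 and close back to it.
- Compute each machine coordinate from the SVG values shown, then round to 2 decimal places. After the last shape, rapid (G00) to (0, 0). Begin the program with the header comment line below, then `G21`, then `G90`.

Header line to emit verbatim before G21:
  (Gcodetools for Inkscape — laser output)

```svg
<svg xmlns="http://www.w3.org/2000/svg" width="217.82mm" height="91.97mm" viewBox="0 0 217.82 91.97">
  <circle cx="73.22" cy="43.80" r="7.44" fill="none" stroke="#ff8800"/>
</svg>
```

(Gcodetools for Inkscape — laser output)
G21
G90
G00 X80.66 Y48.17
M3 S535
G1 X79.24 Y52.54 F2293
G1 X75.52 Y55.25
G1 X70.92 Y55.25
G1 X67.20 Y52.54
G1 X65.78 Y48.17
G1 X67.20 Y43.80
G1 X70.92 Y41.09
G1 X75.52 Y41.09
G1 X79.24 Y43.80
G1 X80.66 Y48.17
M5
G00 X0.00 Y0.00

1 u = 1 mm; y_m = 91.97 − y.

[1] `<circle>` circle, #ff8800→score S535 F2293: (80.66,48.17) → (79.24,52.54) → (75.52,55.25) → (70.92,55.25) → (67.20,52.54) → (65.78,48.17) → (67.20,43.80) → (70.92,41.09) → (75.52,41.09) → (79.24,43.80) → (80.66,48.17) (closed)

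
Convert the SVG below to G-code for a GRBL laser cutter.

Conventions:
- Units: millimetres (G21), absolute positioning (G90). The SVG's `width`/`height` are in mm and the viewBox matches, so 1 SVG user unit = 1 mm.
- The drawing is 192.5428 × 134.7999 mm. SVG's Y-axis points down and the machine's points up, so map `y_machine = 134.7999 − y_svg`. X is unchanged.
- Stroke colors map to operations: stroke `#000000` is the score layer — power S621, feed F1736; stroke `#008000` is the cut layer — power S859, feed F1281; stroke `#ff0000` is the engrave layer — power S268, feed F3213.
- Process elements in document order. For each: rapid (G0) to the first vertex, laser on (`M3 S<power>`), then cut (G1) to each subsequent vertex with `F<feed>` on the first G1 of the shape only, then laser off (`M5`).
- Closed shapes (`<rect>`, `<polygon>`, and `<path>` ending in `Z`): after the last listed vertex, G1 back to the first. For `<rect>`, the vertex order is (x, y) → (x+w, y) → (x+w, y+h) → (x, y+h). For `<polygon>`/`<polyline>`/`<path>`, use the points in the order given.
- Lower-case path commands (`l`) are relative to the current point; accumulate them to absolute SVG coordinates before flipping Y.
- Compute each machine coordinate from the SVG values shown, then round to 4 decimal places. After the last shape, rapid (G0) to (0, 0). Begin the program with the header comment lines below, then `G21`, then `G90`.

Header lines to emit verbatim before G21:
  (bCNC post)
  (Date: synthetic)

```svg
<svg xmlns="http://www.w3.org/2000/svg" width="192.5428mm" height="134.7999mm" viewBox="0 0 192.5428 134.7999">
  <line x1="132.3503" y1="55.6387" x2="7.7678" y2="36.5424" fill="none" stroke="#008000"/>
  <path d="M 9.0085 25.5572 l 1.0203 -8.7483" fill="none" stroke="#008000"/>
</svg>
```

viewBox `0 0 192.5428 134.7999` with mm width/height → 1 unit = 1 mm. Flip: y_m = 134.7999 − y_svg.

**Shape 1** — `<line>` line segment, stroke `#008000` → cut (S859, F1281). Machine vertices: (132.3503,79.1612) → (7.7678,98.2575). Open path.

**Shape 2** — `<path>` line segment, stroke `#008000` → cut (S859, F1281). Machine vertices: (9.0085,109.2427) → (10.0288,117.9910). Open path.

(bCNC post)
(Date: synthetic)
G21
G90
G0 X132.3503 Y79.1612
M3 S859
G1 X7.7678 Y98.2575 F1281
M5
G0 X9.0085 Y109.2427
M3 S859
G1 X10.0288 Y117.9910 F1281
M5
G0 X0.0000 Y0.0000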